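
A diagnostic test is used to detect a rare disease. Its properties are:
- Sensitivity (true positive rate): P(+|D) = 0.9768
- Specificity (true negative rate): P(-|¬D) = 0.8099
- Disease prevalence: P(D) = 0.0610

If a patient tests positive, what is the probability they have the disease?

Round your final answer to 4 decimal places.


Let D = has disease, + = positive test

Given:
- P(D) = 0.0610 (prevalence)
- P(+|D) = 0.9768 (sensitivity)
- P(-|¬D) = 0.8099 (specificity)
- P(+|¬D) = 0.1901 (false positive rate = 1 - specificity)

Step 1: Find P(+)
P(+) = P(+|D)P(D) + P(+|¬D)P(¬D)
     = 0.9768 × 0.0610 + 0.1901 × 0.9390
     = 0.05958480 + 0.17850390
     = 0.23808870

Step 2: Apply Bayes' theorem for P(D|+)
P(D|+) = P(+|D)P(D) / P(+)
       = 0.05958480 / 0.23808870
       = 0.2503


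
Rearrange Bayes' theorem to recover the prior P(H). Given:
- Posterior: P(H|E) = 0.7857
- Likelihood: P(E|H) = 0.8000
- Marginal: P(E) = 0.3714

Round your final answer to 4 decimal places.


From Bayes' theorem: P(H|E) = P(E|H) × P(H) / P(E)

Rearranging for P(H):
P(H) = P(H|E) × P(E) / P(E|H)
     = 0.7857 × 0.3714 / 0.8000
     = 0.29180898 / 0.8000
     = 0.3648


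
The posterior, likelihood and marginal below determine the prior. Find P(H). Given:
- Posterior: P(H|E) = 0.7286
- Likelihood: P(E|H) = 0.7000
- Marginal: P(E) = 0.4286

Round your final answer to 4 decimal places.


From Bayes' theorem: P(H|E) = P(E|H) × P(H) / P(E)

Rearranging for P(H):
P(H) = P(H|E) × P(E) / P(E|H)
     = 0.7286 × 0.4286 / 0.7000
     = 0.31227796 / 0.7000
     = 0.4461


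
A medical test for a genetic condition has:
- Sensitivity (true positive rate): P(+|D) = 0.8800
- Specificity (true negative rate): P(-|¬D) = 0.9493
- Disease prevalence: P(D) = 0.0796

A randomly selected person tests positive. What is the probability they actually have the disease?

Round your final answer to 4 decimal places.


Let D = has disease, + = positive test

Given:
- P(D) = 0.0796 (prevalence)
- P(+|D) = 0.8800 (sensitivity)
- P(-|¬D) = 0.9493 (specificity)
- P(+|¬D) = 0.0507 (false positive rate = 1 - specificity)

Step 1: Find P(+)
P(+) = P(+|D)P(D) + P(+|¬D)P(¬D)
     = 0.8800 × 0.0796 + 0.0507 × 0.9204
     = 0.07004800 + 0.04666428
     = 0.11671228

Step 2: Apply Bayes' theorem for P(D|+)
P(D|+) = P(+|D)P(D) / P(+)
       = 0.07004800 / 0.11671228
       = 0.6002


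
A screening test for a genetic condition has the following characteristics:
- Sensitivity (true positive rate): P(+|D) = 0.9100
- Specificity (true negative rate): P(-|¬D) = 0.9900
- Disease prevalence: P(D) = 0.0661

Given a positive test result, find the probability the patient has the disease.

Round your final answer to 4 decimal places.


Let D = has disease, + = positive test

Given:
- P(D) = 0.0661 (prevalence)
- P(+|D) = 0.9100 (sensitivity)
- P(-|¬D) = 0.9900 (specificity)
- P(+|¬D) = 0.0100 (false positive rate = 1 - specificity)

Step 1: Find P(+)
P(+) = P(+|D)P(D) + P(+|¬D)P(¬D)
     = 0.9100 × 0.0661 + 0.0100 × 0.9339
     = 0.06015100 + 0.00933900
     = 0.06949000

Step 2: Apply Bayes' theorem for P(D|+)
P(D|+) = P(+|D)P(D) / P(+)
       = 0.06015100 / 0.06949000
       = 0.8656


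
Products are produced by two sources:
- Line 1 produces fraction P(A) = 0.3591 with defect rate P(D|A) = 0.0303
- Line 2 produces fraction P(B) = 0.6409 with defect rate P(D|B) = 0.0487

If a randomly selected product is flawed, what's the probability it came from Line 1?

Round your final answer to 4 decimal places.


Let A = from Line 1, D = flawed

Given:
- P(A) = 0.3591, P(B) = 0.6409
- P(D|A) = 0.0303, P(D|B) = 0.0487

Step 1: Find P(D)
P(D) = P(D|A)P(A) + P(D|B)P(B)
     = 0.0303 × 0.3591 + 0.0487 × 0.6409
     = 0.01088073 + 0.03121183
     = 0.04209256

Step 2: Apply Bayes' theorem
P(A|D) = P(D|A)P(A) / P(D)
       = 0.01088073 / 0.04209256
       = 0.2585


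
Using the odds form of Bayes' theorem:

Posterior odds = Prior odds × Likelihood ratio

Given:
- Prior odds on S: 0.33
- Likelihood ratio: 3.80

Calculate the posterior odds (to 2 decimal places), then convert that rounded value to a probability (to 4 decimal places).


Step 1: Calculate posterior odds
Posterior odds = Prior odds × LR
               = 0.33 × 3.80
               = 1.25

Step 2: Convert to probability
P(S|E) = Posterior odds / (1 + Posterior odds)
       = 1.25 / (1 + 1.25)
       = 1.25 / 2.25
       = 0.5556

The evidence increased P(S) from 0.2481 to 0.5556.


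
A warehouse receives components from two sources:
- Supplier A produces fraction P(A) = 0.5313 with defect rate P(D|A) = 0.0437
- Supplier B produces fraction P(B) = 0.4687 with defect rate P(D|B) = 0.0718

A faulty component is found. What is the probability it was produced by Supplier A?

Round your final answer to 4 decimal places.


Let A = from Supplier A, D = faulty

Given:
- P(A) = 0.5313, P(B) = 0.4687
- P(D|A) = 0.0437, P(D|B) = 0.0718

Step 1: Find P(D)
P(D) = P(D|A)P(A) + P(D|B)P(B)
     = 0.0437 × 0.5313 + 0.0718 × 0.4687
     = 0.02321781 + 0.03365266
     = 0.05687047

Step 2: Apply Bayes' theorem
P(A|D) = P(D|A)P(A) / P(D)
       = 0.02321781 / 0.05687047
       = 0.4083


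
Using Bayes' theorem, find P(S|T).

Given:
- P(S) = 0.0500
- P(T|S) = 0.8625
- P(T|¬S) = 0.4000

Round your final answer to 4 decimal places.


Bayes' theorem: P(S|T) = P(T|S) × P(S) / P(T)

Step 1: Calculate P(T) using law of total probability
P(T) = P(T|S)P(S) + P(T|¬S)P(¬S)
     = 0.8625 × 0.0500 + 0.4000 × 0.9500
     = 0.04312500 + 0.38000000
     = 0.42312500

Step 2: Apply Bayes' theorem
P(S|T) = P(T|S) × P(S) / P(T)
       = 0.04312500 / 0.42312500
       = 0.1019


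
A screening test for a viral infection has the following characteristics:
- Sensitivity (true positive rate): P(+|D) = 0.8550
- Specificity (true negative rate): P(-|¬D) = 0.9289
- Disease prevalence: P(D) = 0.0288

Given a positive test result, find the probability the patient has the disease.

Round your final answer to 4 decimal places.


Let D = has disease, + = positive test

Given:
- P(D) = 0.0288 (prevalence)
- P(+|D) = 0.8550 (sensitivity)
- P(-|¬D) = 0.9289 (specificity)
- P(+|¬D) = 0.0711 (false positive rate = 1 - specificity)

Step 1: Find P(+)
P(+) = P(+|D)P(D) + P(+|¬D)P(¬D)
     = 0.8550 × 0.0288 + 0.0711 × 0.9712
     = 0.02462400 + 0.06905232
     = 0.09367632

Step 2: Apply Bayes' theorem for P(D|+)
P(D|+) = P(+|D)P(D) / P(+)
       = 0.02462400 / 0.09367632
       = 0.2629


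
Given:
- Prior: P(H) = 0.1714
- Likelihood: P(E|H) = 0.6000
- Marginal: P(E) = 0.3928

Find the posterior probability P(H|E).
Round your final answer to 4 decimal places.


Using Bayes' theorem:

P(H|E) = P(E|H) × P(H) / P(E)
       = 0.6000 × 0.1714 / 0.3928
       = 0.10284000 / 0.3928
       = 0.2618

The evidence strengthens our belief in H.
Prior: 0.1714 → Posterior: 0.2618


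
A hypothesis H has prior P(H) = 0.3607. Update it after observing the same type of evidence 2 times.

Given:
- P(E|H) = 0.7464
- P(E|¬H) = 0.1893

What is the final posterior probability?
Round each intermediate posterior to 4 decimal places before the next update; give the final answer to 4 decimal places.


Sequential Bayesian updating:

Initial prior: P(H) = 0.3607

Update 1:
  P(E) = 0.7464 × 0.3607 + 0.1893 × 0.6393 = 0.26922648 + 0.12101949 = 0.39024597
  P(H|E) = 0.26922648 / 0.39024597 = 0.6899

Update 2:
  P(E) = 0.7464 × 0.6899 + 0.1893 × 0.3101 = 0.51494136 + 0.05870193 = 0.57364329
  P(H|E) = 0.51494136 / 0.57364329 = 0.8977

Final posterior: 0.8977


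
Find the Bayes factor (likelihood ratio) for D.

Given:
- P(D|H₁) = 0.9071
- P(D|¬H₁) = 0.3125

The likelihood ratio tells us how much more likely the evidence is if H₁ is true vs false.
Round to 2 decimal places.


Likelihood Ratio (LR) = P(D|H₁) / P(D|¬H₁)

LR = 0.9071 / 0.3125
   = 2.90

The evidence is 2.90 times more likely if H₁ is true than if H₁ is false.
Because LR exceeds 1, D is evidence for H₁.


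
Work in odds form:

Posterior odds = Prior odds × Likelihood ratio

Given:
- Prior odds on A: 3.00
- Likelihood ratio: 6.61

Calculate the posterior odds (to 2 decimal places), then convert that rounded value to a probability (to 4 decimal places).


Step 1: Calculate posterior odds
Posterior odds = Prior odds × LR
               = 3.00 × 6.61
               = 19.83

Step 2: Convert to probability
P(A|E) = Posterior odds / (1 + Posterior odds)
       = 19.83 / (1 + 19.83)
       = 19.83 / 20.83
       = 0.9520

The evidence increased P(A) from 0.7500 to 0.9520.


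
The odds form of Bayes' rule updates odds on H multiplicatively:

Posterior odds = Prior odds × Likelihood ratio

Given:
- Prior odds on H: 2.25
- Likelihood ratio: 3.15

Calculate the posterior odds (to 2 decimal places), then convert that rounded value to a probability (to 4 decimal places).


Step 1: Calculate posterior odds
Posterior odds = Prior odds × LR
               = 2.25 × 3.15
               = 7.09

Step 2: Convert to probability
P(H|E) = Posterior odds / (1 + Posterior odds)
       = 7.09 / (1 + 7.09)
       = 7.09 / 8.09
       = 0.8764

The evidence increased P(H) from 0.6923 to 0.8764.


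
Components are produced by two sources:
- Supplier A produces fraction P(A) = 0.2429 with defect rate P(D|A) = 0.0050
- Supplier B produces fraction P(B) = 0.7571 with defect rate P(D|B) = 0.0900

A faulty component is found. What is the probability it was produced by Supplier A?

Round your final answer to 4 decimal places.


Let A = from Supplier A, D = faulty

Given:
- P(A) = 0.2429, P(B) = 0.7571
- P(D|A) = 0.0050, P(D|B) = 0.0900

Step 1: Find P(D)
P(D) = P(D|A)P(A) + P(D|B)P(B)
     = 0.0050 × 0.2429 + 0.0900 × 0.7571
     = 0.00121450 + 0.06813900
     = 0.06935350

Step 2: Apply Bayes' theorem
P(A|D) = P(D|A)P(A) / P(D)
       = 0.00121450 / 0.06935350
       = 0.0175


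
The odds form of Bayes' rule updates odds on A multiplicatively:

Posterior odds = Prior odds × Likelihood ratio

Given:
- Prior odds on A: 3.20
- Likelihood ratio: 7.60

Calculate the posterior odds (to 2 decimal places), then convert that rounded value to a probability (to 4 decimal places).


Step 1: Calculate posterior odds
Posterior odds = Prior odds × LR
               = 3.20 × 7.60
               = 24.32

Step 2: Convert to probability
P(A|E) = Posterior odds / (1 + Posterior odds)
       = 24.32 / (1 + 24.32)
       = 24.32 / 25.32
       = 0.9605

The evidence increased P(A) from 0.7619 to 0.9605.


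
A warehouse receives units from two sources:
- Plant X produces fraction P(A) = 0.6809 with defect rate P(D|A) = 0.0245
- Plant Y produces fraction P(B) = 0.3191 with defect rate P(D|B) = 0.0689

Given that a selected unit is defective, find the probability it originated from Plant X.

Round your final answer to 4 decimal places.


Let A = from Plant X, D = defective

Given:
- P(A) = 0.6809, P(B) = 0.3191
- P(D|A) = 0.0245, P(D|B) = 0.0689

Step 1: Find P(D)
P(D) = P(D|A)P(A) + P(D|B)P(B)
     = 0.0245 × 0.6809 + 0.0689 × 0.3191
     = 0.01668205 + 0.02198599
     = 0.03866804

Step 2: Apply Bayes' theorem
P(A|D) = P(D|A)P(A) / P(D)
       = 0.01668205 / 0.03866804
       = 0.4314


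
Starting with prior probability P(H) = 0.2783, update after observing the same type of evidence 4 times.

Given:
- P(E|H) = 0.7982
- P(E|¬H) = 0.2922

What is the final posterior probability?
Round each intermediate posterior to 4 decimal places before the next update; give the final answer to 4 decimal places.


Sequential Bayesian updating:

Initial prior: P(H) = 0.2783

Update 1:
  P(E) = 0.7982 × 0.2783 + 0.2922 × 0.7217 = 0.22213906 + 0.21088074 = 0.43301980
  P(H|E) = 0.22213906 / 0.43301980 = 0.5130

Update 2:
  P(E) = 0.7982 × 0.5130 + 0.2922 × 0.4870 = 0.40947660 + 0.14230140 = 0.55177800
  P(H|E) = 0.40947660 / 0.55177800 = 0.7421

Update 3:
  P(E) = 0.7982 × 0.7421 + 0.2922 × 0.2579 = 0.59234422 + 0.07535838 = 0.66770260
  P(H|E) = 0.59234422 / 0.66770260 = 0.8871

Update 4:
  P(E) = 0.7982 × 0.8871 + 0.2922 × 0.1129 = 0.70808322 + 0.03298938 = 0.74107260
  P(H|E) = 0.70808322 / 0.74107260 = 0.9555

Final posterior: 0.9555


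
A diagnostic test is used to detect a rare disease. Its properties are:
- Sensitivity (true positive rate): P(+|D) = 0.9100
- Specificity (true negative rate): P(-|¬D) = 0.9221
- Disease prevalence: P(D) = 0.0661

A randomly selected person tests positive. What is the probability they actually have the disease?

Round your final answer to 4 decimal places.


Let D = has disease, + = positive test

Given:
- P(D) = 0.0661 (prevalence)
- P(+|D) = 0.9100 (sensitivity)
- P(-|¬D) = 0.9221 (specificity)
- P(+|¬D) = 0.0779 (false positive rate = 1 - specificity)

Step 1: Find P(+)
P(+) = P(+|D)P(D) + P(+|¬D)P(¬D)
     = 0.9100 × 0.0661 + 0.0779 × 0.9339
     = 0.06015100 + 0.07275081
     = 0.13290181

Step 2: Apply Bayes' theorem for P(D|+)
P(D|+) = P(+|D)P(D) / P(+)
       = 0.06015100 / 0.13290181
       = 0.4526


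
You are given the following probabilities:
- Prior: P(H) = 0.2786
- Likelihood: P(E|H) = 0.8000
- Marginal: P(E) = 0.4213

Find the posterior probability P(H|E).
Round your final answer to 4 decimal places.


Using Bayes' theorem:

P(H|E) = P(E|H) × P(H) / P(E)
       = 0.8000 × 0.2786 / 0.4213
       = 0.22288000 / 0.4213
       = 0.5290

The evidence strengthens our belief in H.
Prior: 0.2786 → Posterior: 0.5290


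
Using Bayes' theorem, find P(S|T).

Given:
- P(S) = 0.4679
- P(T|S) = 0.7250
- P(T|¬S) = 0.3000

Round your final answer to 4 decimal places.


Bayes' theorem: P(S|T) = P(T|S) × P(S) / P(T)

Step 1: Calculate P(T) using law of total probability
P(T) = P(T|S)P(S) + P(T|¬S)P(¬S)
     = 0.7250 × 0.4679 + 0.3000 × 0.5321
     = 0.33922750 + 0.15963000
     = 0.49885750

Step 2: Apply Bayes' theorem
P(S|T) = P(T|S) × P(S) / P(T)
       = 0.33922750 / 0.49885750
       = 0.6800


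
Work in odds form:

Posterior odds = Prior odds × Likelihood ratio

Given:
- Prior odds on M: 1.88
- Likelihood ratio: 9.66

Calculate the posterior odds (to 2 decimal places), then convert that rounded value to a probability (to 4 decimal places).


Step 1: Calculate posterior odds
Posterior odds = Prior odds × LR
               = 1.88 × 9.66
               = 18.16

Step 2: Convert to probability
P(M|E) = Posterior odds / (1 + Posterior odds)
       = 18.16 / (1 + 18.16)
       = 18.16 / 19.16
       = 0.9478

The evidence increased P(M) from 0.6528 to 0.9478.


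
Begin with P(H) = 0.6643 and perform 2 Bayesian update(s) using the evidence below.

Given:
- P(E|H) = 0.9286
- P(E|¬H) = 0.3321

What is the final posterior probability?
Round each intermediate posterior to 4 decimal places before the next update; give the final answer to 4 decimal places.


Sequential Bayesian updating:

Initial prior: P(H) = 0.6643

Update 1:
  P(E) = 0.9286 × 0.6643 + 0.3321 × 0.3357 = 0.61686898 + 0.11148597 = 0.72835495
  P(H|E) = 0.61686898 / 0.72835495 = 0.8469

Update 2:
  P(E) = 0.9286 × 0.8469 + 0.3321 × 0.1531 = 0.78643134 + 0.05084451 = 0.83727585
  P(H|E) = 0.78643134 / 0.83727585 = 0.9393

Final posterior: 0.9393


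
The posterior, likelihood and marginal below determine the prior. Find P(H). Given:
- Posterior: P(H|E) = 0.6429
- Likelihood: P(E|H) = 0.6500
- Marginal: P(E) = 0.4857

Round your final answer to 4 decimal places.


From Bayes' theorem: P(H|E) = P(E|H) × P(H) / P(E)

Rearranging for P(H):
P(H) = P(H|E) × P(E) / P(E|H)
     = 0.6429 × 0.4857 / 0.6500
     = 0.31225653 / 0.6500
     = 0.4804


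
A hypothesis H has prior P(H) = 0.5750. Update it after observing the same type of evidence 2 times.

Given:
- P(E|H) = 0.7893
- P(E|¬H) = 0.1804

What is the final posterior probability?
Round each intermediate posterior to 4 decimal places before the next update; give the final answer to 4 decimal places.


Sequential Bayesian updating:

Initial prior: P(H) = 0.5750

Update 1:
  P(E) = 0.7893 × 0.5750 + 0.1804 × 0.4250 = 0.45384750 + 0.07667000 = 0.53051750
  P(H|E) = 0.45384750 / 0.53051750 = 0.8555

Update 2:
  P(E) = 0.7893 × 0.8555 + 0.1804 × 0.1445 = 0.67524615 + 0.02606780 = 0.70131395
  P(H|E) = 0.67524615 / 0.70131395 = 0.9628

Final posterior: 0.9628


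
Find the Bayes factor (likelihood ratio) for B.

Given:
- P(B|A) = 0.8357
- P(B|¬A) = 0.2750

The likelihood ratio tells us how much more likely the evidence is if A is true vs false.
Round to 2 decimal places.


Likelihood Ratio (LR) = P(B|A) / P(B|¬A)

LR = 0.8357 / 0.2750
   = 3.04

The evidence is 3.04 times more likely if A is true than if A is false.
Since LR > 1, the evidence supports A over ¬A.


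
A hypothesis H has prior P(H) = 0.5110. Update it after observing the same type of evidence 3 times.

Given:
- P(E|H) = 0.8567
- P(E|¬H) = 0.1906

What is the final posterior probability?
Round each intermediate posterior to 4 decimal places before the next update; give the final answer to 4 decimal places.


Sequential Bayesian updating:

Initial prior: P(H) = 0.5110

Update 1:
  P(E) = 0.8567 × 0.5110 + 0.1906 × 0.4890 = 0.43777370 + 0.09320340 = 0.53097710
  P(H|E) = 0.43777370 / 0.53097710 = 0.8245

Update 2:
  P(E) = 0.8567 × 0.8245 + 0.1906 × 0.1755 = 0.70634915 + 0.03345030 = 0.73979945
  P(H|E) = 0.70634915 / 0.73979945 = 0.9548

Update 3:
  P(E) = 0.8567 × 0.9548 + 0.1906 × 0.0452 = 0.81797716 + 0.00861512 = 0.82659228
  P(H|E) = 0.81797716 / 0.82659228 = 0.9896

Final posterior: 0.9896


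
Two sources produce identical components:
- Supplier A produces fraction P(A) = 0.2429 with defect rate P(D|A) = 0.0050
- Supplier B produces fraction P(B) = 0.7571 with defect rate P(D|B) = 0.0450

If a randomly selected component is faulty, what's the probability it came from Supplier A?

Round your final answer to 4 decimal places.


Let A = from Supplier A, D = faulty

Given:
- P(A) = 0.2429, P(B) = 0.7571
- P(D|A) = 0.0050, P(D|B) = 0.0450

Step 1: Find P(D)
P(D) = P(D|A)P(A) + P(D|B)P(B)
     = 0.0050 × 0.2429 + 0.0450 × 0.7571
     = 0.00121450 + 0.03406950
     = 0.03528400

Step 2: Apply Bayes' theorem
P(A|D) = P(D|A)P(A) / P(D)
       = 0.00121450 / 0.03528400
       = 0.0344


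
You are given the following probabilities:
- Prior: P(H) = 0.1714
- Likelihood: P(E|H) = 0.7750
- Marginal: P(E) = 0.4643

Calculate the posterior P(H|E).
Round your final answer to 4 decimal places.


Using Bayes' theorem:

P(H|E) = P(E|H) × P(H) / P(E)
       = 0.7750 × 0.1714 / 0.4643
       = 0.13283500 / 0.4643
       = 0.2861

The evidence strengthens our belief in H.
Prior: 0.1714 → Posterior: 0.2861


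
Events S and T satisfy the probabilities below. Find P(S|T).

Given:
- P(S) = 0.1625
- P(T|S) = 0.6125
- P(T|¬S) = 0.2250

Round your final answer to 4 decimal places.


Bayes' theorem: P(S|T) = P(T|S) × P(S) / P(T)

Step 1: Calculate P(T) using law of total probability
P(T) = P(T|S)P(S) + P(T|¬S)P(¬S)
     = 0.6125 × 0.1625 + 0.2250 × 0.8375
     = 0.09953125 + 0.18843750
     = 0.28796875

Step 2: Apply Bayes' theorem
P(S|T) = P(T|S) × P(S) / P(T)
       = 0.09953125 / 0.28796875
       = 0.3456


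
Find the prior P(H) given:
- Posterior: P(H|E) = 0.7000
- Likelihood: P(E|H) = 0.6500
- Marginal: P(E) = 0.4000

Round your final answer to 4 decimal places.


From Bayes' theorem: P(H|E) = P(E|H) × P(H) / P(E)

Rearranging for P(H):
P(H) = P(H|E) × P(E) / P(E|H)
     = 0.7000 × 0.4000 / 0.6500
     = 0.28000000 / 0.6500
     = 0.4308


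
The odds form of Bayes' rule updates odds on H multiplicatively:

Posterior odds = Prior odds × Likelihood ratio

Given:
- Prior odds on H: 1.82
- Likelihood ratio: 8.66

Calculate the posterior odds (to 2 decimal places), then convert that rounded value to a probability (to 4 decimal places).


Step 1: Calculate posterior odds
Posterior odds = Prior odds × LR
               = 1.82 × 8.66
               = 15.76

Step 2: Convert to probability
P(H|E) = Posterior odds / (1 + Posterior odds)
       = 15.76 / (1 + 15.76)
       = 15.76 / 16.76
       = 0.9403

The evidence increased P(H) from 0.6454 to 0.9403.


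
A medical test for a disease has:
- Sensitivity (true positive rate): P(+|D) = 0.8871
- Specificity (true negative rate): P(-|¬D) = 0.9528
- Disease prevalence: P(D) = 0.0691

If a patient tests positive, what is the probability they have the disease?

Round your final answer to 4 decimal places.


Let D = has disease, + = positive test

Given:
- P(D) = 0.0691 (prevalence)
- P(+|D) = 0.8871 (sensitivity)
- P(-|¬D) = 0.9528 (specificity)
- P(+|¬D) = 0.0472 (false positive rate = 1 - specificity)

Step 1: Find P(+)
P(+) = P(+|D)P(D) + P(+|¬D)P(¬D)
     = 0.8871 × 0.0691 + 0.0472 × 0.9309
     = 0.06129861 + 0.04393848
     = 0.10523709

Step 2: Apply Bayes' theorem for P(D|+)
P(D|+) = P(+|D)P(D) / P(+)
       = 0.06129861 / 0.10523709
       = 0.5825


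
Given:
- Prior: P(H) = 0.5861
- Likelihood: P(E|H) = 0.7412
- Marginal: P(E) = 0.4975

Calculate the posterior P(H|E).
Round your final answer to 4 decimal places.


Using Bayes' theorem:

P(H|E) = P(E|H) × P(H) / P(E)
       = 0.7412 × 0.5861 / 0.4975
       = 0.43441732 / 0.4975
       = 0.8732

The evidence strengthens our belief in H.
Prior: 0.5861 → Posterior: 0.8732


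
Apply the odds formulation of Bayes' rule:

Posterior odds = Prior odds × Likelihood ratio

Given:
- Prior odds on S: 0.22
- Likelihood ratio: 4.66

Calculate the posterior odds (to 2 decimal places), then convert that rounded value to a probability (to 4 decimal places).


Step 1: Calculate posterior odds
Posterior odds = Prior odds × LR
               = 0.22 × 4.66
               = 1.03

Step 2: Convert to probability
P(S|E) = Posterior odds / (1 + Posterior odds)
       = 1.03 / (1 + 1.03)
       = 1.03 / 2.03
       = 0.5074

The evidence increased P(S) from 0.1803 to 0.5074.


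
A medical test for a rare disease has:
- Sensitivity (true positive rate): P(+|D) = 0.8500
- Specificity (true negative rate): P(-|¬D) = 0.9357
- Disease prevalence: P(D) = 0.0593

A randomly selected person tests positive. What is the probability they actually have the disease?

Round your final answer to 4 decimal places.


Let D = has disease, + = positive test

Given:
- P(D) = 0.0593 (prevalence)
- P(+|D) = 0.8500 (sensitivity)
- P(-|¬D) = 0.9357 (specificity)
- P(+|¬D) = 0.0643 (false positive rate = 1 - specificity)

Step 1: Find P(+)
P(+) = P(+|D)P(D) + P(+|¬D)P(¬D)
     = 0.8500 × 0.0593 + 0.0643 × 0.9407
     = 0.05040500 + 0.06048701
     = 0.11089201

Step 2: Apply Bayes' theorem for P(D|+)
P(D|+) = P(+|D)P(D) / P(+)
       = 0.05040500 / 0.11089201
       = 0.4545


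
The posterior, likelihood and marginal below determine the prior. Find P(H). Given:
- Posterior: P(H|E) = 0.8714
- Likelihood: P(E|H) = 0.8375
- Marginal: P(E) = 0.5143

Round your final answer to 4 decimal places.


From Bayes' theorem: P(H|E) = P(E|H) × P(H) / P(E)

Rearranging for P(H):
P(H) = P(H|E) × P(E) / P(E|H)
     = 0.8714 × 0.5143 / 0.8375
     = 0.44816102 / 0.8375
     = 0.5351


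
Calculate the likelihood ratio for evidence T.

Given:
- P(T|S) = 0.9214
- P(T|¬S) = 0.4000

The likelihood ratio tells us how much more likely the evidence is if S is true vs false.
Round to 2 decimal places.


Likelihood Ratio (LR) = P(T|S) / P(T|¬S)

LR = 0.9214 / 0.4000
   = 2.30

The evidence is 2.30 times more likely if S is true than if S is false.
Because LR exceeds 1, T is evidence for S.


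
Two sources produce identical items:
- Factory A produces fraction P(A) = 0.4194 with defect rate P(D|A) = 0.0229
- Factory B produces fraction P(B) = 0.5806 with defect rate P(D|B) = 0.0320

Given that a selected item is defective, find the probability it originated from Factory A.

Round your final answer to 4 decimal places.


Let A = from Factory A, D = defective

Given:
- P(A) = 0.4194, P(B) = 0.5806
- P(D|A) = 0.0229, P(D|B) = 0.0320

Step 1: Find P(D)
P(D) = P(D|A)P(A) + P(D|B)P(B)
     = 0.0229 × 0.4194 + 0.0320 × 0.5806
     = 0.00960426 + 0.01857920
     = 0.02818346

Step 2: Apply Bayes' theorem
P(A|D) = P(D|A)P(A) / P(D)
       = 0.00960426 / 0.02818346
       = 0.3408


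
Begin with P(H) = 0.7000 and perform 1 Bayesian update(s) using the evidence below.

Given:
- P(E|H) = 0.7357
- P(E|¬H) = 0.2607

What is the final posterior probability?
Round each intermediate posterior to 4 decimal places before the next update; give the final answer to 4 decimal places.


Sequential Bayesian updating:

Initial prior: P(H) = 0.7000

Update 1:
  P(E) = 0.7357 × 0.7000 + 0.2607 × 0.3000 = 0.51499000 + 0.07821000 = 0.59320000
  P(H|E) = 0.51499000 / 0.59320000 = 0.8682

Final posterior: 0.8682


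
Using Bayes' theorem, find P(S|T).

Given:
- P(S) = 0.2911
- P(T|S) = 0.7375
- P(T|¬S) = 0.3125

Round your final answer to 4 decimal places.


Bayes' theorem: P(S|T) = P(T|S) × P(S) / P(T)

Step 1: Calculate P(T) using law of total probability
P(T) = P(T|S)P(S) + P(T|¬S)P(¬S)
     = 0.7375 × 0.2911 + 0.3125 × 0.7089
     = 0.21468625 + 0.22153125
     = 0.43621750

Step 2: Apply Bayes' theorem
P(S|T) = P(T|S) × P(S) / P(T)
       = 0.21468625 / 0.43621750
       = 0.4922


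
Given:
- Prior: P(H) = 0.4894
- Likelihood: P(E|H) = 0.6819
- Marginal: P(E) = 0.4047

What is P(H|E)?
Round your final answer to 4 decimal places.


Using Bayes' theorem:

P(H|E) = P(E|H) × P(H) / P(E)
       = 0.6819 × 0.4894 / 0.4047
       = 0.33372186 / 0.4047
       = 0.8246

The evidence strengthens our belief in H.
Prior: 0.4894 → Posterior: 0.8246


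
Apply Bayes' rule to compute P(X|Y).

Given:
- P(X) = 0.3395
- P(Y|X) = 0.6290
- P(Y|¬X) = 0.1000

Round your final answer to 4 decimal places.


Bayes' theorem: P(X|Y) = P(Y|X) × P(X) / P(Y)

Step 1: Calculate P(Y) using law of total probability
P(Y) = P(Y|X)P(X) + P(Y|¬X)P(¬X)
     = 0.6290 × 0.3395 + 0.1000 × 0.6605
     = 0.21354550 + 0.06605000
     = 0.27959550

Step 2: Apply Bayes' theorem
P(X|Y) = P(Y|X) × P(X) / P(Y)
       = 0.21354550 / 0.27959550
       = 0.7638


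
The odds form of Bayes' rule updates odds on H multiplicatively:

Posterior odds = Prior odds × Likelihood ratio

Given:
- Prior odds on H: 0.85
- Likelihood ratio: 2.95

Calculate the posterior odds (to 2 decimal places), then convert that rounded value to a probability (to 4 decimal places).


Step 1: Calculate posterior odds
Posterior odds = Prior odds × LR
               = 0.85 × 2.95
               = 2.51

Step 2: Convert to probability
P(H|E) = Posterior odds / (1 + Posterior odds)
       = 2.51 / (1 + 2.51)
       = 2.51 / 3.51
       = 0.7151

The evidence increased P(H) from 0.4595 to 0.7151.


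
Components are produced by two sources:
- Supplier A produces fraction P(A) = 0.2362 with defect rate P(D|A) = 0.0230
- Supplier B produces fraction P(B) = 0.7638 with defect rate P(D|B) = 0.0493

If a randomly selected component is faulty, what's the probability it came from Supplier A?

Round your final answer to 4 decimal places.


Let A = from Supplier A, D = faulty

Given:
- P(A) = 0.2362, P(B) = 0.7638
- P(D|A) = 0.0230, P(D|B) = 0.0493

Step 1: Find P(D)
P(D) = P(D|A)P(A) + P(D|B)P(B)
     = 0.0230 × 0.2362 + 0.0493 × 0.7638
     = 0.00543260 + 0.03765534
     = 0.04308794

Step 2: Apply Bayes' theorem
P(A|D) = P(D|A)P(A) / P(D)
       = 0.00543260 / 0.04308794
       = 0.1261


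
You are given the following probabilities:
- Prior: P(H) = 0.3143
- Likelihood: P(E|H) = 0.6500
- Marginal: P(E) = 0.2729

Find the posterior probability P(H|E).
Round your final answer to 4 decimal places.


Using Bayes' theorem:

P(H|E) = P(E|H) × P(H) / P(E)
       = 0.6500 × 0.3143 / 0.2729
       = 0.20429500 / 0.2729
       = 0.7486

The evidence strengthens our belief in H.
Prior: 0.3143 → Posterior: 0.7486


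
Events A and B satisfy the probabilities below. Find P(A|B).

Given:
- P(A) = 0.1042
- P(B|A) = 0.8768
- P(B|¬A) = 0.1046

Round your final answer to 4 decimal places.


Bayes' theorem: P(A|B) = P(B|A) × P(A) / P(B)

Step 1: Calculate P(B) using law of total probability
P(B) = P(B|A)P(A) + P(B|¬A)P(¬A)
     = 0.8768 × 0.1042 + 0.1046 × 0.8958
     = 0.09136256 + 0.09370068
     = 0.18506324

Step 2: Apply Bayes' theorem
P(A|B) = P(B|A) × P(A) / P(B)
       = 0.09136256 / 0.18506324
       = 0.4937


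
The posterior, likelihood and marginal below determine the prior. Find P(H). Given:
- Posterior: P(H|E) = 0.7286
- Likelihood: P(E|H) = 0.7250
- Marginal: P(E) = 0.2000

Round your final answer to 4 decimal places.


From Bayes' theorem: P(H|E) = P(E|H) × P(H) / P(E)

Rearranging for P(H):
P(H) = P(H|E) × P(E) / P(E|H)
     = 0.7286 × 0.2000 / 0.7250
     = 0.14572000 / 0.7250
     = 0.2010


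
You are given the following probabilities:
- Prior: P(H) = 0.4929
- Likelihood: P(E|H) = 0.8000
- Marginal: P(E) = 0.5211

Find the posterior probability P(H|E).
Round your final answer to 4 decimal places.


Using Bayes' theorem:

P(H|E) = P(E|H) × P(H) / P(E)
       = 0.8000 × 0.4929 / 0.5211
       = 0.39432000 / 0.5211
       = 0.7567

The evidence strengthens our belief in H.
Prior: 0.4929 → Posterior: 0.7567


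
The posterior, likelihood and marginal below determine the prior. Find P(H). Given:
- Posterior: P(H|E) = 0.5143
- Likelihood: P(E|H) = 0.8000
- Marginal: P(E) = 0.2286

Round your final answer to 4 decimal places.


From Bayes' theorem: P(H|E) = P(E|H) × P(H) / P(E)

Rearranging for P(H):
P(H) = P(H|E) × P(E) / P(E|H)
     = 0.5143 × 0.2286 / 0.8000
     = 0.11756898 / 0.8000
     = 0.1470


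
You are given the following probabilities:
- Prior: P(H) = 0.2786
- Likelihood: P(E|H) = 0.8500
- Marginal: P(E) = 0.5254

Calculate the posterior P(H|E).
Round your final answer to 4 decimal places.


Using Bayes' theorem:

P(H|E) = P(E|H) × P(H) / P(E)
       = 0.8500 × 0.2786 / 0.5254
       = 0.23681000 / 0.5254
       = 0.4507

The evidence strengthens our belief in H.
Prior: 0.2786 → Posterior: 0.4507


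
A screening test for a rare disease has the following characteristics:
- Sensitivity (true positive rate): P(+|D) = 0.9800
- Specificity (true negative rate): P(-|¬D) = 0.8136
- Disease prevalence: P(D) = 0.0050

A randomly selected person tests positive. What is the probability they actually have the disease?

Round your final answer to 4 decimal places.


Let D = has disease, + = positive test

Given:
- P(D) = 0.0050 (prevalence)
- P(+|D) = 0.9800 (sensitivity)
- P(-|¬D) = 0.8136 (specificity)
- P(+|¬D) = 0.1864 (false positive rate = 1 - specificity)

Step 1: Find P(+)
P(+) = P(+|D)P(D) + P(+|¬D)P(¬D)
     = 0.9800 × 0.0050 + 0.1864 × 0.9950
     = 0.00490000 + 0.18546800
     = 0.19036800

Step 2: Apply Bayes' theorem for P(D|+)
P(D|+) = P(+|D)P(D) / P(+)
       = 0.00490000 / 0.19036800
       = 0.0257


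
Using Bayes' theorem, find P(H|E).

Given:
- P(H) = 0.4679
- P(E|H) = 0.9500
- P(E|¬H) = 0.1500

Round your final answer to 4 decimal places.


Bayes' theorem: P(H|E) = P(E|H) × P(H) / P(E)

Step 1: Calculate P(E) using law of total probability
P(E) = P(E|H)P(H) + P(E|¬H)P(¬H)
     = 0.9500 × 0.4679 + 0.1500 × 0.5321
     = 0.44450500 + 0.07981500
     = 0.52432000

Step 2: Apply Bayes' theorem
P(H|E) = P(E|H) × P(H) / P(E)
       = 0.44450500 / 0.52432000
       = 0.8478


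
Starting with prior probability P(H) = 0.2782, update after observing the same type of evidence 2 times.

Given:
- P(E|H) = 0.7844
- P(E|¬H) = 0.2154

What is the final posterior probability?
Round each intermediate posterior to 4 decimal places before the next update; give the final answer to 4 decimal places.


Sequential Bayesian updating:

Initial prior: P(H) = 0.2782

Update 1:
  P(E) = 0.7844 × 0.2782 + 0.2154 × 0.7218 = 0.21822008 + 0.15547572 = 0.37369580
  P(H|E) = 0.21822008 / 0.37369580 = 0.5840

Update 2:
  P(E) = 0.7844 × 0.5840 + 0.2154 × 0.4160 = 0.45808960 + 0.08960640 = 0.54769600
  P(H|E) = 0.45808960 / 0.54769600 = 0.8364

Final posterior: 0.8364


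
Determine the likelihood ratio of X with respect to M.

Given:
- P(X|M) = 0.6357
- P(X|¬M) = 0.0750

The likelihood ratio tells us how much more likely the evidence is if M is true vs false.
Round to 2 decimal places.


Likelihood Ratio (LR) = P(X|M) / P(X|¬M)

LR = 0.6357 / 0.0750
   = 8.48

The evidence is 8.48 times more likely if M is true than if M is false.
LR > 1, so observing X raises the odds in favor of M.


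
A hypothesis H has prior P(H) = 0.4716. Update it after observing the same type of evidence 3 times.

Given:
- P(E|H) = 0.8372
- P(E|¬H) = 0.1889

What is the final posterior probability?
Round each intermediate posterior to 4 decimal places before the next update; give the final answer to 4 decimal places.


Sequential Bayesian updating:

Initial prior: P(H) = 0.4716

Update 1:
  P(E) = 0.8372 × 0.4716 + 0.1889 × 0.5284 = 0.39482352 + 0.09981476 = 0.49463828
  P(H|E) = 0.39482352 / 0.49463828 = 0.7982

Update 2:
  P(E) = 0.8372 × 0.7982 + 0.1889 × 0.2018 = 0.66825304 + 0.03812002 = 0.70637306
  P(H|E) = 0.66825304 / 0.70637306 = 0.9460

Update 3:
  P(E) = 0.8372 × 0.9460 + 0.1889 × 0.0540 = 0.79199120 + 0.01020060 = 0.80219180
  P(H|E) = 0.79199120 / 0.80219180 = 0.9873

Final posterior: 0.9873


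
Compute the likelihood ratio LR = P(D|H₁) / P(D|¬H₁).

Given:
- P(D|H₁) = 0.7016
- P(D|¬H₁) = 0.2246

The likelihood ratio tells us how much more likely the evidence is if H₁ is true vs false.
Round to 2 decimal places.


Likelihood Ratio (LR) = P(D|H₁) / P(D|¬H₁)

LR = 0.7016 / 0.2246
   = 3.12

The evidence is 3.12 times more likely if H₁ is true than if H₁ is false.
Because LR exceeds 1, D is evidence for H₁.


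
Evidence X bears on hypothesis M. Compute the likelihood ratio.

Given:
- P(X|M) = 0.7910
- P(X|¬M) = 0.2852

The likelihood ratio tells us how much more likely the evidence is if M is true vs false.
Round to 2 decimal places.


Likelihood Ratio (LR) = P(X|M) / P(X|¬M)

LR = 0.7910 / 0.2852
   = 2.77

The evidence is 2.77 times more likely if M is true than if M is false.
LR > 1, so observing X raises the odds in favor of M.


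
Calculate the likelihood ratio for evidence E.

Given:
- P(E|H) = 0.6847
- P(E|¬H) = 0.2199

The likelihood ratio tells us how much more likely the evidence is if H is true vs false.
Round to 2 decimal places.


Likelihood Ratio (LR) = P(E|H) / P(E|¬H)

LR = 0.6847 / 0.2199
   = 3.11

The evidence is 3.11 times more likely if H is true than if H is false.
Since LR > 1, the evidence supports H over ¬H.


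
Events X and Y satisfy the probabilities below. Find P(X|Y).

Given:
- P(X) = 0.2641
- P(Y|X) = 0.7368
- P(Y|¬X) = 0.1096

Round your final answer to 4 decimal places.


Bayes' theorem: P(X|Y) = P(Y|X) × P(X) / P(Y)

Step 1: Calculate P(Y) using law of total probability
P(Y) = P(Y|X)P(X) + P(Y|¬X)P(¬X)
     = 0.7368 × 0.2641 + 0.1096 × 0.7359
     = 0.19458888 + 0.08065464
     = 0.27524352

Step 2: Apply Bayes' theorem
P(X|Y) = P(Y|X) × P(X) / P(Y)
       = 0.19458888 / 0.27524352
       = 0.7070


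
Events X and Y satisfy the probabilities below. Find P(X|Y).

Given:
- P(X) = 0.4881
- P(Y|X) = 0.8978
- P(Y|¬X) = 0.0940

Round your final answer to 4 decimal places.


Bayes' theorem: P(X|Y) = P(Y|X) × P(X) / P(Y)

Step 1: Calculate P(Y) using law of total probability
P(Y) = P(Y|X)P(X) + P(Y|¬X)P(¬X)
     = 0.8978 × 0.4881 + 0.0940 × 0.5119
     = 0.43821618 + 0.04811860
     = 0.48633478

Step 2: Apply Bayes' theorem
P(X|Y) = P(Y|X) × P(X) / P(Y)
       = 0.43821618 / 0.48633478
       = 0.9011


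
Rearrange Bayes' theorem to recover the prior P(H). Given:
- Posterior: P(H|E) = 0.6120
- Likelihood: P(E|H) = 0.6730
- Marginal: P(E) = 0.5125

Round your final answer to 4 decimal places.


From Bayes' theorem: P(H|E) = P(E|H) × P(H) / P(E)

Rearranging for P(H):
P(H) = P(H|E) × P(E) / P(E|H)
     = 0.6120 × 0.5125 / 0.6730
     = 0.31365000 / 0.6730
     = 0.4660


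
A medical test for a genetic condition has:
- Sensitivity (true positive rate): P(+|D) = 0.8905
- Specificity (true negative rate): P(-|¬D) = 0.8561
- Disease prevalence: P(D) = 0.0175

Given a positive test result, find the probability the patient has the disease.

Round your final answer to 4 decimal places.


Let D = has disease, + = positive test

Given:
- P(D) = 0.0175 (prevalence)
- P(+|D) = 0.8905 (sensitivity)
- P(-|¬D) = 0.8561 (specificity)
- P(+|¬D) = 0.1439 (false positive rate = 1 - specificity)

Step 1: Find P(+)
P(+) = P(+|D)P(D) + P(+|¬D)P(¬D)
     = 0.8905 × 0.0175 + 0.1439 × 0.9825
     = 0.01558375 + 0.14138175
     = 0.15696550

Step 2: Apply Bayes' theorem for P(D|+)
P(D|+) = P(+|D)P(D) / P(+)
       = 0.01558375 / 0.15696550
       = 0.0993


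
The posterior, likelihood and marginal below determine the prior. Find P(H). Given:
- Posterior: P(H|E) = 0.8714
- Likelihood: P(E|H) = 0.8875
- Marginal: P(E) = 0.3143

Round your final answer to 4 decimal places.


From Bayes' theorem: P(H|E) = P(E|H) × P(H) / P(E)

Rearranging for P(H):
P(H) = P(H|E) × P(E) / P(E|H)
     = 0.8714 × 0.3143 / 0.8875
     = 0.27388102 / 0.8875
     = 0.3086


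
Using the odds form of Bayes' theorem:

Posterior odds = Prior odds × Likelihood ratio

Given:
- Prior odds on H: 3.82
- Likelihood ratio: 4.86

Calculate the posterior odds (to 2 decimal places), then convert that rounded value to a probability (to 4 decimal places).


Step 1: Calculate posterior odds
Posterior odds = Prior odds × LR
               = 3.82 × 4.86
               = 18.57

Step 2: Convert to probability
P(H|E) = Posterior odds / (1 + Posterior odds)
       = 18.57 / (1 + 18.57)
       = 18.57 / 19.57
       = 0.9489

The evidence increased P(H) from 0.7925 to 0.9489.


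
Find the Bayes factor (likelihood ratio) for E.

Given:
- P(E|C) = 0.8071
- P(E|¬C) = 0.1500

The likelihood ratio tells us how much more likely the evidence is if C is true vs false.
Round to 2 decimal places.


Likelihood Ratio (LR) = P(E|C) / P(E|¬C)

LR = 0.8071 / 0.1500
   = 5.38

The evidence is 5.38 times more likely if C is true than if C is false.
Because LR exceeds 1, E is evidence for C.


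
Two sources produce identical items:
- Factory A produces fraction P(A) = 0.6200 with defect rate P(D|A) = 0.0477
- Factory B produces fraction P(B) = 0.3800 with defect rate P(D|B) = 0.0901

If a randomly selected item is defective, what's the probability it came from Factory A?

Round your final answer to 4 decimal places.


Let A = from Factory A, D = defective

Given:
- P(A) = 0.6200, P(B) = 0.3800
- P(D|A) = 0.0477, P(D|B) = 0.0901

Step 1: Find P(D)
P(D) = P(D|A)P(A) + P(D|B)P(B)
     = 0.0477 × 0.6200 + 0.0901 × 0.3800
     = 0.02957400 + 0.03423800
     = 0.06381200

Step 2: Apply Bayes' theorem
P(A|D) = P(D|A)P(A) / P(D)
       = 0.02957400 / 0.06381200
       = 0.4635


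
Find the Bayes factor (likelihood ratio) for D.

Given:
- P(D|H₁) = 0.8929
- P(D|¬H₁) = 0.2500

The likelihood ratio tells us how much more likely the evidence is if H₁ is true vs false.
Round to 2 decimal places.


Likelihood Ratio (LR) = P(D|H₁) / P(D|¬H₁)

LR = 0.8929 / 0.2500
   = 3.57

The evidence is 3.57 times more likely if H₁ is true than if H₁ is false.
Since LR > 1, the evidence supports H₁ over ¬H₁.


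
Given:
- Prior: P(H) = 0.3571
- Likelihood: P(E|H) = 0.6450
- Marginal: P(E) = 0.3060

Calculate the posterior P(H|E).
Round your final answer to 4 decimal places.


Using Bayes' theorem:

P(H|E) = P(E|H) × P(H) / P(E)
       = 0.6450 × 0.3571 / 0.3060
       = 0.23032950 / 0.3060
       = 0.7527

The evidence strengthens our belief in H.
Prior: 0.3571 → Posterior: 0.7527


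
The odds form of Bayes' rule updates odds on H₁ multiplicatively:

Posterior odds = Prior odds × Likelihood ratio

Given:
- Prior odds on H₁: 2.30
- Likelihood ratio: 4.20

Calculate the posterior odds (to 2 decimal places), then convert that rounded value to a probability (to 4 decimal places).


Step 1: Calculate posterior odds
Posterior odds = Prior odds × LR
               = 2.30 × 4.20
               = 9.66

Step 2: Convert to probability
P(H₁|E) = Posterior odds / (1 + Posterior odds)
       = 9.66 / (1 + 9.66)
       = 9.66 / 10.66
       = 0.9062

The evidence increased P(H₁) from 0.6970 to 0.9062.
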